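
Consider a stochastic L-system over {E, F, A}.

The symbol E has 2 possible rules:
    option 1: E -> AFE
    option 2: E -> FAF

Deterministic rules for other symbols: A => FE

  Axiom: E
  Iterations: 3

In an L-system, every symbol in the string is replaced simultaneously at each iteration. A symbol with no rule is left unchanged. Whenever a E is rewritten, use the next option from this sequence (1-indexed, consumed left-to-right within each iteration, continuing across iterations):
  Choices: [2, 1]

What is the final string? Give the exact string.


Step 0: E
Step 1: FAF  (used choices [2])
Step 2: FFEF  (used choices [])
Step 3: FFAFEF  (used choices [1])

Answer: FFAFEF


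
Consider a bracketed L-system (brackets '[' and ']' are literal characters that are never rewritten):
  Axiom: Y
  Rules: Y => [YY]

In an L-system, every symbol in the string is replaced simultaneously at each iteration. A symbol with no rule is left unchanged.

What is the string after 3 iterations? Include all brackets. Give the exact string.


Answer: [[[YY][YY]][[YY][YY]]]

Derivation:
Step 0: Y
Step 1: [YY]
Step 2: [[YY][YY]]
Step 3: [[[YY][YY]][[YY][YY]]]


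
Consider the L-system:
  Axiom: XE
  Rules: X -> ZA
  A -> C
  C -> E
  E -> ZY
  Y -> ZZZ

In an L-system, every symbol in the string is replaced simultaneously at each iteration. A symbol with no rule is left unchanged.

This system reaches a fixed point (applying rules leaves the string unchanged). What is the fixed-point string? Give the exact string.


Step 0: XE
Step 1: ZAZY
Step 2: ZCZZZZ
Step 3: ZEZZZZ
Step 4: ZZYZZZZ
Step 5: ZZZZZZZZZ
Step 6: ZZZZZZZZZ  (unchanged — fixed point at step 5)

Answer: ZZZZZZZZZ


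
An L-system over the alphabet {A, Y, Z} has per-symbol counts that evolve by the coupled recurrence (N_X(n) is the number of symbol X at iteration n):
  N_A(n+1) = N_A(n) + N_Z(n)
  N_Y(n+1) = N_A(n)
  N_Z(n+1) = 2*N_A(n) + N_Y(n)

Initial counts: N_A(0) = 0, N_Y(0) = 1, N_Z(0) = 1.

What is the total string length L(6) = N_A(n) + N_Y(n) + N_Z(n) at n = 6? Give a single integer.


Answer: 107

Derivation:
Step 0: N_A=0, N_Y=1, N_Z=1, L=2
Step 1: N_A=1, N_Y=0, N_Z=1, L=2
Step 2: N_A=2, N_Y=1, N_Z=2, L=5
Step 3: N_A=4, N_Y=2, N_Z=5, L=11
Step 4: N_A=9, N_Y=4, N_Z=10, L=23
Step 5: N_A=19, N_Y=9, N_Z=22, L=50
Step 6: N_A=41, N_Y=19, N_Z=47, L=107


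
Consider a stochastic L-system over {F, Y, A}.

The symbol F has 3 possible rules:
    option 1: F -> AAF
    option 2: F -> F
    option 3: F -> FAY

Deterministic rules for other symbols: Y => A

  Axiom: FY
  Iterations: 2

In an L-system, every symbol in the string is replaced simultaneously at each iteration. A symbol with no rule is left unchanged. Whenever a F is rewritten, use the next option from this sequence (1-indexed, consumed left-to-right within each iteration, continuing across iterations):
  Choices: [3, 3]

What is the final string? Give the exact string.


Answer: FAYAAA

Derivation:
Step 0: FY
Step 1: FAYA  (used choices [3])
Step 2: FAYAAA  (used choices [3])


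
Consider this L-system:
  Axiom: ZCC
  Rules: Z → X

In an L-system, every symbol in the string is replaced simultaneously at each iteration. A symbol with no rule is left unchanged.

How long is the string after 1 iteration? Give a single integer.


Step 0: length = 3
Step 1: length = 3

Answer: 3


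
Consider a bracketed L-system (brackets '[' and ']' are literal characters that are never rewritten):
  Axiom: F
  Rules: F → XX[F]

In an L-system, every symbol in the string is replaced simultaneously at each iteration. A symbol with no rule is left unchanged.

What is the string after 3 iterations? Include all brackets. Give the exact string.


Step 0: F
Step 1: XX[F]
Step 2: XX[XX[F]]
Step 3: XX[XX[XX[F]]]

Answer: XX[XX[XX[F]]]


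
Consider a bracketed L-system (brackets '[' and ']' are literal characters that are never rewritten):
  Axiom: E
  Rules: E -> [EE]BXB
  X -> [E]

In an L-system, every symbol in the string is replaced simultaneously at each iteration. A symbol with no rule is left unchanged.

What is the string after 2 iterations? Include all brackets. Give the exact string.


Answer: [[EE]BXB[EE]BXB]B[E]B

Derivation:
Step 0: E
Step 1: [EE]BXB
Step 2: [[EE]BXB[EE]BXB]B[E]B


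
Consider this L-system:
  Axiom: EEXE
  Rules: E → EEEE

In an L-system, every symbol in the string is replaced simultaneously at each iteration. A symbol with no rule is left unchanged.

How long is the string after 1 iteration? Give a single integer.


Step 0: length = 4
Step 1: length = 13

Answer: 13


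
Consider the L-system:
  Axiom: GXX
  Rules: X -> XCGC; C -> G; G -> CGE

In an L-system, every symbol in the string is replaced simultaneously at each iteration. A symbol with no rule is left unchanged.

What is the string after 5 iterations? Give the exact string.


Answer: CGEGCGEEEGCGEECGEGCGEEEEEXCGCGCGEGCGEGCGEECGEGCGEECGEGCGEEEGCGEECGEGCGEEEGCGEECGEGCGEEEECGEGCGEEEXCGCGCGEGCGEGCGEECGEGCGEECGEGCGEEEGCGEECGEGCGEEEGCGEECGEGCGEEEECGEGCGEEE

Derivation:
Step 0: GXX
Step 1: CGEXCGCXCGC
Step 2: GCGEEXCGCGCGEGXCGCGCGEG
Step 3: CGEGCGEEEXCGCGCGEGCGEGCGEECGEXCGCGCGEGCGEGCGEECGE
Step 4: GCGEECGEGCGEEEEXCGCGCGEGCGEGCGEECGEGCGEECGEGCGEEEGCGEEXCGCGCGEGCGEGCGEECGEGCGEECGEGCGEEEGCGEE
Step 5: CGEGCGEEEGCGEECGEGCGEEEEEXCGCGCGEGCGEGCGEECGEGCGEECGEGCGEEEGCGEECGEGCGEEEGCGEECGEGCGEEEECGEGCGEEEXCGCGCGEGCGEGCGEECGEGCGEECGEGCGEEEGCGEECGEGCGEEEGCGEECGEGCGEEEECGEGCGEEE


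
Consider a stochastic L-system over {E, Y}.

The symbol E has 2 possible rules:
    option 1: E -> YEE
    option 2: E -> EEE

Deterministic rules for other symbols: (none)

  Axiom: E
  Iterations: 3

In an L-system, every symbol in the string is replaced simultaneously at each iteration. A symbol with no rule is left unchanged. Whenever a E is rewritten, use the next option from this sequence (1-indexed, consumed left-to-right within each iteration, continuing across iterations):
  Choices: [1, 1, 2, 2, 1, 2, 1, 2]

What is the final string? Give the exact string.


Step 0: E
Step 1: YEE  (used choices [1])
Step 2: YYEEEEE  (used choices [1, 2])
Step 3: YYEEEYEEEEEYEEEEE  (used choices [2, 1, 2, 1, 2])

Answer: YYEEEYEEEEEYEEEEE


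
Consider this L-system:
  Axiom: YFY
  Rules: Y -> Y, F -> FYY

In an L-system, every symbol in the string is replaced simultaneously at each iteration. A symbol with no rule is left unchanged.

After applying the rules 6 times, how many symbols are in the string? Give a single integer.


Answer: 15

Derivation:
Step 0: length = 3
Step 1: length = 5
Step 2: length = 7
Step 3: length = 9
Step 4: length = 11
Step 5: length = 13
Step 6: length = 15


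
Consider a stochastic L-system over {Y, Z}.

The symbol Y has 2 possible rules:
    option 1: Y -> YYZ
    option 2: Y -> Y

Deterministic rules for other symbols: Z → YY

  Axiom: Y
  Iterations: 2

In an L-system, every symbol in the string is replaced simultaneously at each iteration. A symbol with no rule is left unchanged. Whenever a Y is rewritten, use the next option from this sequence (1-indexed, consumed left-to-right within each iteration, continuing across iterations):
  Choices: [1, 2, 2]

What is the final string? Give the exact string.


Step 0: Y
Step 1: YYZ  (used choices [1])
Step 2: YYYY  (used choices [2, 2])

Answer: YYYY


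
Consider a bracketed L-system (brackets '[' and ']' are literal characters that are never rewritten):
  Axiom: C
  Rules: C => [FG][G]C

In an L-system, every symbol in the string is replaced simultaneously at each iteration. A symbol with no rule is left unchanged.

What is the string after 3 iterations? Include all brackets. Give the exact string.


Step 0: C
Step 1: [FG][G]C
Step 2: [FG][G][FG][G]C
Step 3: [FG][G][FG][G][FG][G]C

Answer: [FG][G][FG][G][FG][G]C


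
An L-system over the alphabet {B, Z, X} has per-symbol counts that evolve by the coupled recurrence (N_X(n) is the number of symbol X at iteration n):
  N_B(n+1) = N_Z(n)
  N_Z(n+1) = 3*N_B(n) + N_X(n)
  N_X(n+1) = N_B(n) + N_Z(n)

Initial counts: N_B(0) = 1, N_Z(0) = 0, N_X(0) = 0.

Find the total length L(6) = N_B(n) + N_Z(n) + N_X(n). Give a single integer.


Answer: 145

Derivation:
Step 0: N_B=1, N_Z=0, N_X=0, L=1
Step 1: N_B=0, N_Z=3, N_X=1, L=4
Step 2: N_B=3, N_Z=1, N_X=3, L=7
Step 3: N_B=1, N_Z=12, N_X=4, L=17
Step 4: N_B=12, N_Z=7, N_X=13, L=32
Step 5: N_B=7, N_Z=49, N_X=19, L=75
Step 6: N_B=49, N_Z=40, N_X=56, L=145


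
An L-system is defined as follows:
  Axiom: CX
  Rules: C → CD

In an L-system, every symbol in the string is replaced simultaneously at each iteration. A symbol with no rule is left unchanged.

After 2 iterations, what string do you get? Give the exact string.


Step 0: CX
Step 1: CDX
Step 2: CDDX

Answer: CDDX


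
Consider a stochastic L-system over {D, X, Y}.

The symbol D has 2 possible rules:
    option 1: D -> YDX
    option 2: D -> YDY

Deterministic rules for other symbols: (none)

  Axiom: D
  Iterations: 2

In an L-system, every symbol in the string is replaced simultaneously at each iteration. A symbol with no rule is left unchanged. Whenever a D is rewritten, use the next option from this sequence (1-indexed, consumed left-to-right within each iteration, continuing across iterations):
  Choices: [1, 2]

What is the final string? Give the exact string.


Step 0: D
Step 1: YDX  (used choices [1])
Step 2: YYDYX  (used choices [2])

Answer: YYDYX


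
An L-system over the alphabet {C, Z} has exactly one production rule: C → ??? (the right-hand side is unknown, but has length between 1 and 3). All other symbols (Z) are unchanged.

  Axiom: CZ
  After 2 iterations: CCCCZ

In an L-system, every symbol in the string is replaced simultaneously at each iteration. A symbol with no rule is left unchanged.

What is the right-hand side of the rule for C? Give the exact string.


Answer: CC

Derivation:
Trying C → CC:
  Step 0: CZ
  Step 1: CCZ
  Step 2: CCCCZ
Matches the given result.


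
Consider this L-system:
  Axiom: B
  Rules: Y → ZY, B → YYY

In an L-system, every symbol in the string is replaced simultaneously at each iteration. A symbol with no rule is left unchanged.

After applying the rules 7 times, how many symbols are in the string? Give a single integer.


Answer: 21

Derivation:
Step 0: length = 1
Step 1: length = 3
Step 2: length = 6
Step 3: length = 9
Step 4: length = 12
Step 5: length = 15
Step 6: length = 18
Step 7: length = 21


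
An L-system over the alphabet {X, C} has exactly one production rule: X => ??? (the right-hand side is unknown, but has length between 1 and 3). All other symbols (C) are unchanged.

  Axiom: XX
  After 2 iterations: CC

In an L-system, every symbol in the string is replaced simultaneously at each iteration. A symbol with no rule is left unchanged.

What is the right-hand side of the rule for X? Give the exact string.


Trying X => C:
  Step 0: XX
  Step 1: CC
  Step 2: CC
Matches the given result.

Answer: C


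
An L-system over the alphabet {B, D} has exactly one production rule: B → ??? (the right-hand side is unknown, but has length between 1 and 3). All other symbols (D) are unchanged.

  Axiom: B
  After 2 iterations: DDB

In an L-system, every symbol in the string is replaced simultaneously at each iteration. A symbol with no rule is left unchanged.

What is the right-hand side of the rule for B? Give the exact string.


Trying B → DB:
  Step 0: B
  Step 1: DB
  Step 2: DDB
Matches the given result.

Answer: DB


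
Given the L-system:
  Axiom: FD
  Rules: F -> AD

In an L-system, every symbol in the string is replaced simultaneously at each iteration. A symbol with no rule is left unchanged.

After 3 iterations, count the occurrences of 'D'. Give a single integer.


Step 0: FD  (1 'D')
Step 1: ADD  (2 'D')
Step 2: ADD  (2 'D')
Step 3: ADD  (2 'D')

Answer: 2


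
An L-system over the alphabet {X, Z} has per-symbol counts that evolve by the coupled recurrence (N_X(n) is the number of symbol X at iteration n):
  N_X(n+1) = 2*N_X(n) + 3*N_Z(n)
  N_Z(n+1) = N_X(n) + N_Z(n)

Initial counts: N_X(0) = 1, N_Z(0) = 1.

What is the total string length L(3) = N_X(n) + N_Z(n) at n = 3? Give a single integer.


Answer: 76

Derivation:
Step 0: N_X=1, N_Z=1, L=2
Step 1: N_X=5, N_Z=2, L=7
Step 2: N_X=16, N_Z=7, L=23
Step 3: N_X=53, N_Z=23, L=76


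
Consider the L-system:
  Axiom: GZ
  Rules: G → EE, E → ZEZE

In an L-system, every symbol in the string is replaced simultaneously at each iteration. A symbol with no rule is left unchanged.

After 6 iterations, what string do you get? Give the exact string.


Answer: ZZZZZEZEZZEZEZZZEZEZZEZEZZZZEZEZZEZEZZZEZEZZEZEZZZZZEZEZZEZEZZZEZEZZEZEZZZZEZEZZEZEZZZEZEZZEZEZZZZZEZEZZEZEZZZEZEZZEZEZZZZEZEZZEZEZZZEZEZZEZEZZZZZEZEZZEZEZZZEZEZZEZEZZZZEZEZZEZEZZZEZEZZEZEZ

Derivation:
Step 0: GZ
Step 1: EEZ
Step 2: ZEZEZEZEZ
Step 3: ZZEZEZZEZEZZEZEZZEZEZ
Step 4: ZZZEZEZZEZEZZZEZEZZEZEZZZEZEZZEZEZZZEZEZZEZEZ
Step 5: ZZZZEZEZZEZEZZZEZEZZEZEZZZZEZEZZEZEZZZEZEZZEZEZZZZEZEZZEZEZZZEZEZZEZEZZZZEZEZZEZEZZZEZEZZEZEZ
Step 6: ZZZZZEZEZZEZEZZZEZEZZEZEZZZZEZEZZEZEZZZEZEZZEZEZZZZZEZEZZEZEZZZEZEZZEZEZZZZEZEZZEZEZZZEZEZZEZEZZZZZEZEZZEZEZZZEZEZZEZEZZZZEZEZZEZEZZZEZEZZEZEZZZZZEZEZZEZEZZZEZEZZEZEZZZZEZEZZEZEZZZEZEZZEZEZ


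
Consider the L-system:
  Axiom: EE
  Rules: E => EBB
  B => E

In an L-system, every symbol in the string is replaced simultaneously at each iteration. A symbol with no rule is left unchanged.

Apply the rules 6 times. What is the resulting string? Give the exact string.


Answer: EBBEEEBBEBBEBBEEEBBEEEBBEEEBBEBBEBBEEEBBEBBEBBEEEBBEBBEBBEEEBBEEEBBEEEBBEBBEBBEEEBBEEEBBEEEBBEBBEBBEEEBBEEEBBEEEBBEBBEBBEEEBBEBBEBBEEEBBEBBEBBEEEBBEEEBBEEEBBEBBEBBEEEBBEE

Derivation:
Step 0: EE
Step 1: EBBEBB
Step 2: EBBEEEBBEE
Step 3: EBBEEEBBEBBEBBEEEBBEBB
Step 4: EBBEEEBBEBBEBBEEEBBEEEBBEEEBBEBBEBBEEEBBEE
Step 5: EBBEEEBBEBBEBBEEEBBEEEBBEEEBBEBBEBBEEEBBEBBEBBEEEBBEBBEBBEEEBBEEEBBEEEBBEBBEBBEEEBBEBB
Step 6: EBBEEEBBEBBEBBEEEBBEEEBBEEEBBEBBEBBEEEBBEBBEBBEEEBBEBBEBBEEEBBEEEBBEEEBBEBBEBBEEEBBEEEBBEEEBBEBBEBBEEEBBEEEBBEEEBBEBBEBBEEEBBEBBEBBEEEBBEBBEBBEEEBBEEEBBEEEBBEBBEBBEEEBBEE


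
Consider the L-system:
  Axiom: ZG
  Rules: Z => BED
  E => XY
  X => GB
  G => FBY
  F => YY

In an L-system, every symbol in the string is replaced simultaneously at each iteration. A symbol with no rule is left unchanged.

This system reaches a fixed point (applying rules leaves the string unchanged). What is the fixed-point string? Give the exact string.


Answer: BYYBYBYDYYBY

Derivation:
Step 0: ZG
Step 1: BEDFBY
Step 2: BXYDYYBY
Step 3: BGBYDYYBY
Step 4: BFBYBYDYYBY
Step 5: BYYBYBYDYYBY
Step 6: BYYBYBYDYYBY  (unchanged — fixed point at step 5)


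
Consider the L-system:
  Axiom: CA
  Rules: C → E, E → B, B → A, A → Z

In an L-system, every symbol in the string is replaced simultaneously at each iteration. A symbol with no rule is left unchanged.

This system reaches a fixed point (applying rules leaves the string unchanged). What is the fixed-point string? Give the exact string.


Answer: ZZ

Derivation:
Step 0: CA
Step 1: EZ
Step 2: BZ
Step 3: AZ
Step 4: ZZ
Step 5: ZZ  (unchanged — fixed point at step 4)


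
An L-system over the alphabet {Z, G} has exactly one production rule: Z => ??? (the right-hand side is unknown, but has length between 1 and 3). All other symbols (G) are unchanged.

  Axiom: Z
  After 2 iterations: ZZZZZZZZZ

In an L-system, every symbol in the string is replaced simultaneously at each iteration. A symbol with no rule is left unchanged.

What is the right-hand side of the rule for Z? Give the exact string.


Trying Z => ZZZ:
  Step 0: Z
  Step 1: ZZZ
  Step 2: ZZZZZZZZZ
Matches the given result.

Answer: ZZZ


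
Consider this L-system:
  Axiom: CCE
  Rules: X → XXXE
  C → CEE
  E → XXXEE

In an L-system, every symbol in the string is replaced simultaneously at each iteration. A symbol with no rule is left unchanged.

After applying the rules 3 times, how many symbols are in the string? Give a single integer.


Step 0: length = 3
Step 1: length = 11
Step 2: length = 48
Step 3: length = 209

Answer: 209


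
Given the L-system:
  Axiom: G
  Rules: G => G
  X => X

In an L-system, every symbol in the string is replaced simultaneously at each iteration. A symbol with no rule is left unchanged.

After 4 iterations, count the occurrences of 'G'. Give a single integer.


Answer: 1

Derivation:
Step 0: G  (1 'G')
Step 1: G  (1 'G')
Step 2: G  (1 'G')
Step 3: G  (1 'G')
Step 4: G  (1 'G')


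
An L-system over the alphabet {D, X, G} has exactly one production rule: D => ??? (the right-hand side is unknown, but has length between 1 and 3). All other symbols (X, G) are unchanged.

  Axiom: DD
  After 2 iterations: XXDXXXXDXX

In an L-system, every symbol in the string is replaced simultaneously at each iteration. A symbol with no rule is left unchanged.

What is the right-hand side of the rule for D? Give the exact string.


Trying D => XDX:
  Step 0: DD
  Step 1: XDXXDX
  Step 2: XXDXXXXDXX
Matches the given result.

Answer: XDX


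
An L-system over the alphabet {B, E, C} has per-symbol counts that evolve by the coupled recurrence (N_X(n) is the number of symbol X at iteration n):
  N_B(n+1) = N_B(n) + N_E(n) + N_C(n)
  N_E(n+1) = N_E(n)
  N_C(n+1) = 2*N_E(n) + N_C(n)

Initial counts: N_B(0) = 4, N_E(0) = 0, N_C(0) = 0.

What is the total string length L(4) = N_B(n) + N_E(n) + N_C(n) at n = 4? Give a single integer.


Step 0: N_B=4, N_E=0, N_C=0, L=4
Step 1: N_B=4, N_E=0, N_C=0, L=4
Step 2: N_B=4, N_E=0, N_C=0, L=4
Step 3: N_B=4, N_E=0, N_C=0, L=4
Step 4: N_B=4, N_E=0, N_C=0, L=4

Answer: 4


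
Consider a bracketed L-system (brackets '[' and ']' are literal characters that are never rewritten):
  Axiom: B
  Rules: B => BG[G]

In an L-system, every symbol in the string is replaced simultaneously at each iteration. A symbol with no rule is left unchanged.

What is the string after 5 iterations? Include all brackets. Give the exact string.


Answer: BG[G]G[G]G[G]G[G]G[G]

Derivation:
Step 0: B
Step 1: BG[G]
Step 2: BG[G]G[G]
Step 3: BG[G]G[G]G[G]
Step 4: BG[G]G[G]G[G]G[G]
Step 5: BG[G]G[G]G[G]G[G]G[G]


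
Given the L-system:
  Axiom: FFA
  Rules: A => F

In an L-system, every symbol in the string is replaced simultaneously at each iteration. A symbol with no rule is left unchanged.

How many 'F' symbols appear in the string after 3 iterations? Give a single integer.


Answer: 3

Derivation:
Step 0: FFA  (2 'F')
Step 1: FFF  (3 'F')
Step 2: FFF  (3 'F')
Step 3: FFF  (3 'F')


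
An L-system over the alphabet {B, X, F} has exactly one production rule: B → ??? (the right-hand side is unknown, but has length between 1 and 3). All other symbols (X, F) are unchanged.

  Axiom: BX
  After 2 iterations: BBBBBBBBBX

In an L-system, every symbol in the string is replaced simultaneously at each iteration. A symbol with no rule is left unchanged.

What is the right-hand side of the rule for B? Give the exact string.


Trying B → BBB:
  Step 0: BX
  Step 1: BBBX
  Step 2: BBBBBBBBBX
Matches the given result.

Answer: BBB


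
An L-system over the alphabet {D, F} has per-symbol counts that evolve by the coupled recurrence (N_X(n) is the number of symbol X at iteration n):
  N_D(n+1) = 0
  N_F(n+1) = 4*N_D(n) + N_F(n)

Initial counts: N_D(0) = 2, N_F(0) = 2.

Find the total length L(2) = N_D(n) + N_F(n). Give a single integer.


Step 0: N_D=2, N_F=2, L=4
Step 1: N_D=0, N_F=10, L=10
Step 2: N_D=0, N_F=10, L=10

Answer: 10


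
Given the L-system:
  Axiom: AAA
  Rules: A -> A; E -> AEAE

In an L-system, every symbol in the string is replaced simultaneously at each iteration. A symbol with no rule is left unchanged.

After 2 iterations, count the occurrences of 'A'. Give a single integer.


Answer: 3

Derivation:
Step 0: AAA  (3 'A')
Step 1: AAA  (3 'A')
Step 2: AAA  (3 'A')


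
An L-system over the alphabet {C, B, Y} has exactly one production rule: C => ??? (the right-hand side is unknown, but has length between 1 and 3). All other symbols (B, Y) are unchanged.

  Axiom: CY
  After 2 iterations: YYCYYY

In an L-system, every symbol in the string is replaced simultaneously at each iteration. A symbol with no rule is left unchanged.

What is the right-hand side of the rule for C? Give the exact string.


Answer: YCY

Derivation:
Trying C => YCY:
  Step 0: CY
  Step 1: YCYY
  Step 2: YYCYYY
Matches the given result.


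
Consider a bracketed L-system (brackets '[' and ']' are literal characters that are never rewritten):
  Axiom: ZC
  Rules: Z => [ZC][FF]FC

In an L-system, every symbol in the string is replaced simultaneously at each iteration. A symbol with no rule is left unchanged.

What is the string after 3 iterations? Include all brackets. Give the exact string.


Step 0: ZC
Step 1: [ZC][FF]FCC
Step 2: [[ZC][FF]FCC][FF]FCC
Step 3: [[[ZC][FF]FCC][FF]FCC][FF]FCC

Answer: [[[ZC][FF]FCC][FF]FCC][FF]FCC


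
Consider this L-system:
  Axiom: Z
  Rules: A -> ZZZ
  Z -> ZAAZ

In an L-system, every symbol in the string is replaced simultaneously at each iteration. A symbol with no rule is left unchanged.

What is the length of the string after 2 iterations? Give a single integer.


Step 0: length = 1
Step 1: length = 4
Step 2: length = 14

Answer: 14


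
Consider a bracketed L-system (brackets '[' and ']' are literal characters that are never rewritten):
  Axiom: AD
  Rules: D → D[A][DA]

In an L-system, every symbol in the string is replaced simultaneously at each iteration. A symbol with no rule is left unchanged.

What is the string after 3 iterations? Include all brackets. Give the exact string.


Step 0: AD
Step 1: AD[A][DA]
Step 2: AD[A][DA][A][D[A][DA]A]
Step 3: AD[A][DA][A][D[A][DA]A][A][D[A][DA][A][D[A][DA]A]A]

Answer: AD[A][DA][A][D[A][DA]A][A][D[A][DA][A][D[A][DA]A]A]


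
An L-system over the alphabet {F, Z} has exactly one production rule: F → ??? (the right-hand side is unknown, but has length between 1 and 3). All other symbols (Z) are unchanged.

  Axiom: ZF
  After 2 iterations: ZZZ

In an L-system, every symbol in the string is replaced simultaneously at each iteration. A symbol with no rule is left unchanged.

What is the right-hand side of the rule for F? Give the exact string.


Answer: ZZ

Derivation:
Trying F → ZZ:
  Step 0: ZF
  Step 1: ZZZ
  Step 2: ZZZ
Matches the given result.


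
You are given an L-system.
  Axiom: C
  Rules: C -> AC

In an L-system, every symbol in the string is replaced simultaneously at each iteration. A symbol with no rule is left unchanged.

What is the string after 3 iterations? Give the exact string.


Answer: AAAC

Derivation:
Step 0: C
Step 1: AC
Step 2: AAC
Step 3: AAAC


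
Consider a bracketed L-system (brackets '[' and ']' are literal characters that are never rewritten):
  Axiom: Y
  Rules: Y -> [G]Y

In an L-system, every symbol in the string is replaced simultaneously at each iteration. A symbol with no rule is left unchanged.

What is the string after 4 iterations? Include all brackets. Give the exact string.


Answer: [G][G][G][G]Y

Derivation:
Step 0: Y
Step 1: [G]Y
Step 2: [G][G]Y
Step 3: [G][G][G]Y
Step 4: [G][G][G][G]Y


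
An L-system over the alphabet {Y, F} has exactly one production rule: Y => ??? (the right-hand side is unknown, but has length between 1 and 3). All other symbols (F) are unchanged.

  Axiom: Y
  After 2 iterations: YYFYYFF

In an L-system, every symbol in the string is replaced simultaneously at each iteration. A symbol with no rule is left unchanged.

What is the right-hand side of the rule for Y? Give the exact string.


Trying Y => YYF:
  Step 0: Y
  Step 1: YYF
  Step 2: YYFYYFF
Matches the given result.

Answer: YYF


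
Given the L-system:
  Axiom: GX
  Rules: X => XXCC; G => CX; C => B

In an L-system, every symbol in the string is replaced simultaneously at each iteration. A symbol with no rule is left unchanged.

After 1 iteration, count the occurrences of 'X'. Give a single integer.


Answer: 3

Derivation:
Step 0: GX  (1 'X')
Step 1: CXXXCC  (3 'X')


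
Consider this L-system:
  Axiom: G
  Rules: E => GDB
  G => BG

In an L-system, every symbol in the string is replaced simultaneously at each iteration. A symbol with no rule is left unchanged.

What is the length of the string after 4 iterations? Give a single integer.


Step 0: length = 1
Step 1: length = 2
Step 2: length = 3
Step 3: length = 4
Step 4: length = 5

Answer: 5


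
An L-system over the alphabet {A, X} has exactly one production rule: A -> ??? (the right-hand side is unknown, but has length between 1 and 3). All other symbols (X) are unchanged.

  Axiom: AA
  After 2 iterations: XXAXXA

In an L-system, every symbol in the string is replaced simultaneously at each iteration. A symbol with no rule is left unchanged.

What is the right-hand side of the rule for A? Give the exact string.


Answer: XA

Derivation:
Trying A -> XA:
  Step 0: AA
  Step 1: XAXA
  Step 2: XXAXXA
Matches the given result.


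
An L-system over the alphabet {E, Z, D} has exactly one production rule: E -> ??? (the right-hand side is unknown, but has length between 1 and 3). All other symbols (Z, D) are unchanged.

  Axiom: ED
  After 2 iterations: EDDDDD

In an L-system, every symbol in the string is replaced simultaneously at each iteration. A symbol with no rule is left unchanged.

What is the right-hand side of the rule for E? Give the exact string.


Trying E -> EDD:
  Step 0: ED
  Step 1: EDDD
  Step 2: EDDDDD
Matches the given result.

Answer: EDD


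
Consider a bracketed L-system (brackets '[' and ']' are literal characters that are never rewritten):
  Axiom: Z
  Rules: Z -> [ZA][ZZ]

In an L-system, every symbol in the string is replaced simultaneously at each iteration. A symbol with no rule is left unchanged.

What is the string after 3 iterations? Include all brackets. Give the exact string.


Answer: [[[ZA][ZZ]A][[ZA][ZZ][ZA][ZZ]]A][[[ZA][ZZ]A][[ZA][ZZ][ZA][ZZ]][[ZA][ZZ]A][[ZA][ZZ][ZA][ZZ]]]

Derivation:
Step 0: Z
Step 1: [ZA][ZZ]
Step 2: [[ZA][ZZ]A][[ZA][ZZ][ZA][ZZ]]
Step 3: [[[ZA][ZZ]A][[ZA][ZZ][ZA][ZZ]]A][[[ZA][ZZ]A][[ZA][ZZ][ZA][ZZ]][[ZA][ZZ]A][[ZA][ZZ][ZA][ZZ]]]


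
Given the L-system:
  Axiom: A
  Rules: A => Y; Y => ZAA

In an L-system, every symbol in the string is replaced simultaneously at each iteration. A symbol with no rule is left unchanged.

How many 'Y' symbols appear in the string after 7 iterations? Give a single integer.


Step 0: A  (0 'Y')
Step 1: Y  (1 'Y')
Step 2: ZAA  (0 'Y')
Step 3: ZYY  (2 'Y')
Step 4: ZZAAZAA  (0 'Y')
Step 5: ZZYYZYY  (4 'Y')
Step 6: ZZZAAZAAZZAAZAA  (0 'Y')
Step 7: ZZZYYZYYZZYYZYY  (8 'Y')

Answer: 8


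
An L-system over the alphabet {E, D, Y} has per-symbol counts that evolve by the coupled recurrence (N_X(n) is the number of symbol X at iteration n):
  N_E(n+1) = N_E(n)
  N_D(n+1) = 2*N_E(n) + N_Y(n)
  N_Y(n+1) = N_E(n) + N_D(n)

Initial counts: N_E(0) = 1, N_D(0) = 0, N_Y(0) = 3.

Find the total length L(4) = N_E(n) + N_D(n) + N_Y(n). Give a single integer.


Answer: 16

Derivation:
Step 0: N_E=1, N_D=0, N_Y=3, L=4
Step 1: N_E=1, N_D=5, N_Y=1, L=7
Step 2: N_E=1, N_D=3, N_Y=6, L=10
Step 3: N_E=1, N_D=8, N_Y=4, L=13
Step 4: N_E=1, N_D=6, N_Y=9, L=16


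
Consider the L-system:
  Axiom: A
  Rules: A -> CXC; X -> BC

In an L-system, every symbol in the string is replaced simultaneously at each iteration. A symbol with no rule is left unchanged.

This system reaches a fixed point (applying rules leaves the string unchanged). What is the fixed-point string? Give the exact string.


Step 0: A
Step 1: CXC
Step 2: CBCC
Step 3: CBCC  (unchanged — fixed point at step 2)

Answer: CBCC


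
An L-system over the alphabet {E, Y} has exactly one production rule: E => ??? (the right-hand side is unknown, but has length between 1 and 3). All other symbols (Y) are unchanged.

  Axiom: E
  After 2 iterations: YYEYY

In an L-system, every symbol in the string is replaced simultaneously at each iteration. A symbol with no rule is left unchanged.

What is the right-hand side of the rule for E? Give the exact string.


Trying E => YEY:
  Step 0: E
  Step 1: YEY
  Step 2: YYEYY
Matches the given result.

Answer: YEY


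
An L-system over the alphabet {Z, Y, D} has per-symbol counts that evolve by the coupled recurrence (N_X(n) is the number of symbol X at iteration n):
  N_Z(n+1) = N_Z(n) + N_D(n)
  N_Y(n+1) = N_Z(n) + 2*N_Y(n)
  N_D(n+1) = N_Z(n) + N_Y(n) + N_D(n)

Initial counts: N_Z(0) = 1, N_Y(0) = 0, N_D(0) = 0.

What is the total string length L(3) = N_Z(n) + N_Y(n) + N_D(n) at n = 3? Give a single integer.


Answer: 21

Derivation:
Step 0: N_Z=1, N_Y=0, N_D=0, L=1
Step 1: N_Z=1, N_Y=1, N_D=1, L=3
Step 2: N_Z=2, N_Y=3, N_D=3, L=8
Step 3: N_Z=5, N_Y=8, N_D=8, L=21


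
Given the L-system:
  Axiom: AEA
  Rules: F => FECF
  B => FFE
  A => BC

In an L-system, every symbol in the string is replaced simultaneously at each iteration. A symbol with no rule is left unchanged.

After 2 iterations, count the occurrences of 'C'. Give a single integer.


Answer: 2

Derivation:
Step 0: AEA  (0 'C')
Step 1: BCEBC  (2 'C')
Step 2: FFECEFFEC  (2 'C')


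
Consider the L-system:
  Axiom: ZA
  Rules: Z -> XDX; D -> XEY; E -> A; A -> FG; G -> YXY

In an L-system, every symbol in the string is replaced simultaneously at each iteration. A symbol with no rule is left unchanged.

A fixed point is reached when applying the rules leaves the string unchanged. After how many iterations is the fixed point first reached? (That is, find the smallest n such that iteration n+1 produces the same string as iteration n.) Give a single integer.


Step 0: ZA
Step 1: XDXFG
Step 2: XXEYXFYXY
Step 3: XXAYXFYXY
Step 4: XXFGYXFYXY
Step 5: XXFYXYYXFYXY
Step 6: XXFYXYYXFYXY  (unchanged — fixed point at step 5)

Answer: 5


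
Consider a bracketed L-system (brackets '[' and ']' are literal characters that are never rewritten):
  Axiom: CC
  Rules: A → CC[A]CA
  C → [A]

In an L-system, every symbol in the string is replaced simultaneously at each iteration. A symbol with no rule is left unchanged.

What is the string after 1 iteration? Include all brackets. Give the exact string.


Answer: [A][A]

Derivation:
Step 0: CC
Step 1: [A][A]


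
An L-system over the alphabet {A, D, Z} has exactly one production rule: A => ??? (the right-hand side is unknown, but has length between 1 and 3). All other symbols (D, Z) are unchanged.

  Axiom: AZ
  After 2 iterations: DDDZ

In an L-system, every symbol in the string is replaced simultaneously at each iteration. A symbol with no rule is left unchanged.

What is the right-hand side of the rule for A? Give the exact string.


Trying A => DDD:
  Step 0: AZ
  Step 1: DDDZ
  Step 2: DDDZ
Matches the given result.

Answer: DDD


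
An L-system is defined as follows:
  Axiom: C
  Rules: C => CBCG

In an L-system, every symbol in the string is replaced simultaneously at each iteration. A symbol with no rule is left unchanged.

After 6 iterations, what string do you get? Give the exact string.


Answer: CBCGBCBCGGBCBCGBCBCGGGBCBCGBCBCGGBCBCGBCBCGGGGBCBCGBCBCGGBCBCGBCBCGGGBCBCGBCBCGGBCBCGBCBCGGGGGBCBCGBCBCGGBCBCGBCBCGGGBCBCGBCBCGGBCBCGBCBCGGGGBCBCGBCBCGGBCBCGBCBCGGGBCBCGBCBCGGBCBCGBCBCGGGGGG

Derivation:
Step 0: C
Step 1: CBCG
Step 2: CBCGBCBCGG
Step 3: CBCGBCBCGGBCBCGBCBCGGG
Step 4: CBCGBCBCGGBCBCGBCBCGGGBCBCGBCBCGGBCBCGBCBCGGGG
Step 5: CBCGBCBCGGBCBCGBCBCGGGBCBCGBCBCGGBCBCGBCBCGGGGBCBCGBCBCGGBCBCGBCBCGGGBCBCGBCBCGGBCBCGBCBCGGGGG
Step 6: CBCGBCBCGGBCBCGBCBCGGGBCBCGBCBCGGBCBCGBCBCGGGGBCBCGBCBCGGBCBCGBCBCGGGBCBCGBCBCGGBCBCGBCBCGGGGGBCBCGBCBCGGBCBCGBCBCGGGBCBCGBCBCGGBCBCGBCBCGGGGBCBCGBCBCGGBCBCGBCBCGGGBCBCGBCBCGGBCBCGBCBCGGGGGG


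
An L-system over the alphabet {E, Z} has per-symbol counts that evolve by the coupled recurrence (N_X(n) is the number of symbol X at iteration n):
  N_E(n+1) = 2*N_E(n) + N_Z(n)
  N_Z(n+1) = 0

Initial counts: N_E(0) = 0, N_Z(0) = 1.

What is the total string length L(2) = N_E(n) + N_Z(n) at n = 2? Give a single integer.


Answer: 2

Derivation:
Step 0: N_E=0, N_Z=1, L=1
Step 1: N_E=1, N_Z=0, L=1
Step 2: N_E=2, N_Z=0, L=2


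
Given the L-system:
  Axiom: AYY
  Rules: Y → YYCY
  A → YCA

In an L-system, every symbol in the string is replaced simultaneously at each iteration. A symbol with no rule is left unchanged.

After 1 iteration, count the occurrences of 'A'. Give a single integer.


Answer: 1

Derivation:
Step 0: AYY  (1 'A')
Step 1: YCAYYCYYYCY  (1 'A')


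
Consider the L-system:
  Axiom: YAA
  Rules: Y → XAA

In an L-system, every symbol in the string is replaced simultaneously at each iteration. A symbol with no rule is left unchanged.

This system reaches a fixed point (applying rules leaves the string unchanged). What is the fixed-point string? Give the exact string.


Step 0: YAA
Step 1: XAAAA
Step 2: XAAAA  (unchanged — fixed point at step 1)

Answer: XAAAA


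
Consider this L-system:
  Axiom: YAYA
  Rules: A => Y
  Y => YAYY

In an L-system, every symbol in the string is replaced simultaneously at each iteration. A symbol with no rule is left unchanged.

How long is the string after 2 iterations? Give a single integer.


Step 0: length = 4
Step 1: length = 10
Step 2: length = 34

Answer: 34


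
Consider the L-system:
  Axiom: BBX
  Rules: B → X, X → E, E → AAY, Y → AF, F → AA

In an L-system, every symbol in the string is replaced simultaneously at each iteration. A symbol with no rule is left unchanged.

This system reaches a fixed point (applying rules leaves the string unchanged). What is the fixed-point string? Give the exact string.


Answer: AAAAAAAAAAAAAAA

Derivation:
Step 0: BBX
Step 1: XXE
Step 2: EEAAY
Step 3: AAYAAYAAAF
Step 4: AAAFAAAFAAAAA
Step 5: AAAAAAAAAAAAAAA
Step 6: AAAAAAAAAAAAAAA  (unchanged — fixed point at step 5)


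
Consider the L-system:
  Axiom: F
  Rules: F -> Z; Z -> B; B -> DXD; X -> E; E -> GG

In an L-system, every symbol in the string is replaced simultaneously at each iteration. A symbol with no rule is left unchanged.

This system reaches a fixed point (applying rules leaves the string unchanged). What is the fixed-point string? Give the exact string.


Answer: DGGD

Derivation:
Step 0: F
Step 1: Z
Step 2: B
Step 3: DXD
Step 4: DED
Step 5: DGGD
Step 6: DGGD  (unchanged — fixed point at step 5)


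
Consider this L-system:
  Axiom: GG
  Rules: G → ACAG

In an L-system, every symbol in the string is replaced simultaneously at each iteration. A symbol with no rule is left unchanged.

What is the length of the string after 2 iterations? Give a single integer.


Answer: 14

Derivation:
Step 0: length = 2
Step 1: length = 8
Step 2: length = 14


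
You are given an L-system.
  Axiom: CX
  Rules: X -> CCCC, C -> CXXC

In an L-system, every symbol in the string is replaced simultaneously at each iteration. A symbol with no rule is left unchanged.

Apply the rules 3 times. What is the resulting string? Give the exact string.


Answer: CXXCCCCCCCCCCXXCCXXCCXXCCXXCCXXCCXXCCXXCCXXCCXXCCXXCCCCCCCCCCXXCCXXCCCCCCCCCCXXCCXXCCCCCCCCCCXXCCXXCCCCCCCCCCXXCCXXCCCCCCCCCCXXC

Derivation:
Step 0: CX
Step 1: CXXCCCCC
Step 2: CXXCCCCCCCCCCXXCCXXCCXXCCXXCCXXC
Step 3: CXXCCCCCCCCCCXXCCXXCCXXCCXXCCXXCCXXCCXXCCXXCCXXCCXXCCCCCCCCCCXXCCXXCCCCCCCCCCXXCCXXCCCCCCCCCCXXCCXXCCCCCCCCCCXXCCXXCCCCCCCCCCXXC


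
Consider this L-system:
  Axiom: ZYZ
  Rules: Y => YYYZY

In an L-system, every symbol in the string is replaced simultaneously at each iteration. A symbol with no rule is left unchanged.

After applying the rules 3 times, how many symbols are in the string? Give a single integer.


Answer: 87

Derivation:
Step 0: length = 3
Step 1: length = 7
Step 2: length = 23
Step 3: length = 87


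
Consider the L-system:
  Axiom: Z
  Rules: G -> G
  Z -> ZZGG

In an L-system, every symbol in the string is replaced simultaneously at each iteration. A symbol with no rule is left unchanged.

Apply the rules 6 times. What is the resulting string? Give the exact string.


Step 0: Z
Step 1: ZZGG
Step 2: ZZGGZZGGGG
Step 3: ZZGGZZGGGGZZGGZZGGGGGG
Step 4: ZZGGZZGGGGZZGGZZGGGGGGZZGGZZGGGGZZGGZZGGGGGGGG
Step 5: ZZGGZZGGGGZZGGZZGGGGGGZZGGZZGGGGZZGGZZGGGGGGGGZZGGZZGGGGZZGGZZGGGGGGZZGGZZGGGGZZGGZZGGGGGGGGGG
Step 6: ZZGGZZGGGGZZGGZZGGGGGGZZGGZZGGGGZZGGZZGGGGGGGGZZGGZZGGGGZZGGZZGGGGGGZZGGZZGGGGZZGGZZGGGGGGGGGGZZGGZZGGGGZZGGZZGGGGGGZZGGZZGGGGZZGGZZGGGGGGGGZZGGZZGGGGZZGGZZGGGGGGZZGGZZGGGGZZGGZZGGGGGGGGGGGG

Answer: ZZGGZZGGGGZZGGZZGGGGGGZZGGZZGGGGZZGGZZGGGGGGGGZZGGZZGGGGZZGGZZGGGGGGZZGGZZGGGGZZGGZZGGGGGGGGGGZZGGZZGGGGZZGGZZGGGGGGZZGGZZGGGGZZGGZZGGGGGGGGZZGGZZGGGGZZGGZZGGGGGGZZGGZZGGGGZZGGZZGGGGGGGGGGGG


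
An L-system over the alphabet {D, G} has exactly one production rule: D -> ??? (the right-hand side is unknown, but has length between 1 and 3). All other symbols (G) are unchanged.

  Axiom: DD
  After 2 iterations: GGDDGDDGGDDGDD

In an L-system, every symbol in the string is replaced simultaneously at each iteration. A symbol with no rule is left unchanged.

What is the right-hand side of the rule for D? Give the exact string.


Answer: GDD

Derivation:
Trying D -> GDD:
  Step 0: DD
  Step 1: GDDGDD
  Step 2: GGDDGDDGGDDGDD
Matches the given result.


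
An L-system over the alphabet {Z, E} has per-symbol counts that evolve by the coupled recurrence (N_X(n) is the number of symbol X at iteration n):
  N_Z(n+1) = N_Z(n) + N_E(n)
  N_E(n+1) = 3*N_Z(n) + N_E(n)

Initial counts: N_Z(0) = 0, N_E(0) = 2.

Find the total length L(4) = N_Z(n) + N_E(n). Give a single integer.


Answer: 88

Derivation:
Step 0: N_Z=0, N_E=2, L=2
Step 1: N_Z=2, N_E=2, L=4
Step 2: N_Z=4, N_E=8, L=12
Step 3: N_Z=12, N_E=20, L=32
Step 4: N_Z=32, N_E=56, L=88


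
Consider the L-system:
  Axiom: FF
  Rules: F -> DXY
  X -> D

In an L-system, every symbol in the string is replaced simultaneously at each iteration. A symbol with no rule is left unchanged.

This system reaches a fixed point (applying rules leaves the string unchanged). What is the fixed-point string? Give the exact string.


Step 0: FF
Step 1: DXYDXY
Step 2: DDYDDY
Step 3: DDYDDY  (unchanged — fixed point at step 2)

Answer: DDYDDY


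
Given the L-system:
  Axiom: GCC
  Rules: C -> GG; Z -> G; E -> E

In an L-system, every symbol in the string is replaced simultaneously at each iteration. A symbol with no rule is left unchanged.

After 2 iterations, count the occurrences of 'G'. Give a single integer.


Answer: 5

Derivation:
Step 0: GCC  (1 'G')
Step 1: GGGGG  (5 'G')
Step 2: GGGGG  (5 'G')


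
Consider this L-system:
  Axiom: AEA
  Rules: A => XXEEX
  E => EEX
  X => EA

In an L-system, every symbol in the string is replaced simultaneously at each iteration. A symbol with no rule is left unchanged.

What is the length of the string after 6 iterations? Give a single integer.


Answer: 2432

Derivation:
Step 0: length = 3
Step 1: length = 13
Step 2: length = 32
Step 3: length = 104
Step 4: length = 284
Step 5: length = 856
Step 6: length = 2432


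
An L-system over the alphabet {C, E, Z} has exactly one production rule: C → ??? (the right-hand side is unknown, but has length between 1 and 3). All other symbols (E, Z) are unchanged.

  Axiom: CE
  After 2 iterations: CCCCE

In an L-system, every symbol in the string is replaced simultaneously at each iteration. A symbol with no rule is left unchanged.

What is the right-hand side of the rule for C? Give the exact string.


Answer: CC

Derivation:
Trying C → CC:
  Step 0: CE
  Step 1: CCE
  Step 2: CCCCE
Matches the given result.


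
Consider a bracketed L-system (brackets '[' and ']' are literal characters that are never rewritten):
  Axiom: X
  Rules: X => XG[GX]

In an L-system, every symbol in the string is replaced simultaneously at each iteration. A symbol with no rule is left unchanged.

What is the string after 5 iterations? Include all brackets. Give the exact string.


Step 0: X
Step 1: XG[GX]
Step 2: XG[GX]G[GXG[GX]]
Step 3: XG[GX]G[GXG[GX]]G[GXG[GX]G[GXG[GX]]]
Step 4: XG[GX]G[GXG[GX]]G[GXG[GX]G[GXG[GX]]]G[GXG[GX]G[GXG[GX]]G[GXG[GX]G[GXG[GX]]]]
Step 5: XG[GX]G[GXG[GX]]G[GXG[GX]G[GXG[GX]]]G[GXG[GX]G[GXG[GX]]G[GXG[GX]G[GXG[GX]]]]G[GXG[GX]G[GXG[GX]]G[GXG[GX]G[GXG[GX]]]G[GXG[GX]G[GXG[GX]]G[GXG[GX]G[GXG[GX]]]]]

Answer: XG[GX]G[GXG[GX]]G[GXG[GX]G[GXG[GX]]]G[GXG[GX]G[GXG[GX]]G[GXG[GX]G[GXG[GX]]]]G[GXG[GX]G[GXG[GX]]G[GXG[GX]G[GXG[GX]]]G[GXG[GX]G[GXG[GX]]G[GXG[GX]G[GXG[GX]]]]]
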